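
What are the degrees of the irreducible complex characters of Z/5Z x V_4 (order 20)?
Dimensions: 1, 1, 1, 1, 1, 1, 1, 1, 1, 1, 1, 1, 1, 1, 1, 1, 1, 1, 1, 1

Details: There are 20 irreducibles (= number of conjugacy classes). Their dimensions d_i satisfy sum d_i^2 = |G| = 20: 1 + 1 + 1 + 1 + 1 + 1 + 1 + 1 + 1 + 1 + 1 + 1 + 1 + 1 + 1 + 1 + 1 + 1 + 1 + 1 = 20. (For the product with Z/5Z: each of the 5 1-dim characters of Z/5Z tensors with each irrep of V_4, giving 5 copies of each V_4-dimension.)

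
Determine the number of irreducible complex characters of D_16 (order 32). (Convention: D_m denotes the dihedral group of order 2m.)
11

Details: The number of irreducible complex representations of a finite group equals its number of conjugacy classes. D_16 has 11 conjugacy classes (n/2 + 3 for n even), so D_16 (order 32) has exactly 11 irreducible complex representations.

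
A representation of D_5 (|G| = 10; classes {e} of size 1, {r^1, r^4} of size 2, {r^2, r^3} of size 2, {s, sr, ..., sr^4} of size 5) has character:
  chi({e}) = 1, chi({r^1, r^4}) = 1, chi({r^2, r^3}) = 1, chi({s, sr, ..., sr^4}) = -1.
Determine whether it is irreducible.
Irreducible: <chi, chi> = 1.

Proof sketch: <chi, chi> = (1/|G|) sum_C |C| * |chi(C)|^2 = (1/10)[1*|1|^2 + 2*|1|^2 + 2*|1|^2 + 5*|-1|^2]
  = (1/10)[(1) + (2) + (2) + (5)] = 10/10 = 1.
A character is irreducible iff <chi, chi> = 1, so this representation is irreducible.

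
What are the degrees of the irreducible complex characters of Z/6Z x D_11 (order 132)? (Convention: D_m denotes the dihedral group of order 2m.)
Dimensions: 1, 1, 1, 1, 1, 1, 1, 1, 1, 1, 1, 1, 2, 2, 2, 2, 2, 2, 2, 2, 2, 2, 2, 2, 2, 2, 2, 2, 2, 2, 2, 2, 2, 2, 2, 2, 2, 2, 2, 2, 2, 2

Solution. There are 42 irreducibles (= number of conjugacy classes). Their dimensions d_i satisfy sum d_i^2 = |G| = 132: 1 + 1 + 1 + 1 + 1 + 1 + 1 + 1 + 1 + 1 + 1 + 1 + 4 + 4 + 4 + 4 + 4 + 4 + 4 + 4 + 4 + 4 + 4 + 4 + 4 + 4 + 4 + 4 + 4 + 4 + 4 + 4 + 4 + 4 + 4 + 4 + 4 + 4 + 4 + 4 + 4 + 4 = 132. (For the product with Z/6Z: each of the 6 1-dim characters of Z/6Z tensors with each irrep of D_11, giving 6 copies of each D_11-dimension.)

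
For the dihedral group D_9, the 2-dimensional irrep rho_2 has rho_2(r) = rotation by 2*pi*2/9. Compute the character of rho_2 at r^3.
chi_{rho_2}(r^3) = 2*cos(2*pi*2*3/9) = -1

Argument: rho_2(r^3) is rotation by angle 2*pi*2*3/9, whose trace is 2*cos(2*pi*2*3/9) = -1.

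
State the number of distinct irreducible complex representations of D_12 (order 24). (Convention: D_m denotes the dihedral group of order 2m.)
9

Justification: The number of irreducible complex representations of a finite group equals its number of conjugacy classes. D_12 has 9 conjugacy classes (n/2 + 3 for n even), so D_12 (order 24) has exactly 9 irreducible complex representations.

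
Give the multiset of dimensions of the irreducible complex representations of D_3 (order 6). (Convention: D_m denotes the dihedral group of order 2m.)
Dimensions: 1, 1, 2

Solution. There are 3 irreducibles (= number of conjugacy classes). Their dimensions d_i satisfy sum d_i^2 = |G| = 6: 1 + 1 + 4 = 6.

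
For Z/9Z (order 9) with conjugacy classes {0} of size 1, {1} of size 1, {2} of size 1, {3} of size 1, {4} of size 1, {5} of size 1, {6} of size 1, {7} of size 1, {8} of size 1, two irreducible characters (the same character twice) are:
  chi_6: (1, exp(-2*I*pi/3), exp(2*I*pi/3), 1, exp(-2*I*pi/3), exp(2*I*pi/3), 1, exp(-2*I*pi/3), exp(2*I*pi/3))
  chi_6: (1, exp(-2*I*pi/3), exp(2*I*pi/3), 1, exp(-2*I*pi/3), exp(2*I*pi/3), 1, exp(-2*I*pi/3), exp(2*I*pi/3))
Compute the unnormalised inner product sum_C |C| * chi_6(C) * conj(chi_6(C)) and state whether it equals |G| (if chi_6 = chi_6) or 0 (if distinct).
Sum = 9 = |G| = 9; so <chi_6, chi_6> = 1 (norm-1 confirms irreducibility).

Derivation: Compute term by term over conjugacy classes (|C| * chi_6(C) * conj(chi_6(C))):
  1*(1)*conj(1) + 1*(exp(-2*I*pi/3))*conj(exp(-2*I*pi/3)) + 1*(exp(2*I*pi/3))*conj(exp(2*I*pi/3)) + 1*(1)*conj(1) + 1*(exp(-2*I*pi/3))*conj(exp(-2*I*pi/3)) + 1*(exp(2*I*pi/3))*conj(exp(2*I*pi/3)) + 1*(1)*conj(1) + 1*(exp(-2*I*pi/3))*conj(exp(-2*I*pi/3)) + 1*(exp(2*I*pi/3))*conj(exp(2*I*pi/3))
  = (1) + (1) + (1) + (1) + (1) + (1) + (1) + (1) + (1)
  = 9.
(Exp terms are combined using exp(i*s)*conj(exp(i*t)) = exp(i*(s-t)), and sums of them are collapsed using the identity that for every m > 1 the m distinct m-th roots of unity sum to 0, e.g. 1 + exp(2*I*pi/3) + exp(-2*I*pi/3) = 0.)
Dividing by |G| = 9 gives 9/9 = 1, matching the row-orthogonality relation <chi_6, chi_6> = [chi_6 = chi_6].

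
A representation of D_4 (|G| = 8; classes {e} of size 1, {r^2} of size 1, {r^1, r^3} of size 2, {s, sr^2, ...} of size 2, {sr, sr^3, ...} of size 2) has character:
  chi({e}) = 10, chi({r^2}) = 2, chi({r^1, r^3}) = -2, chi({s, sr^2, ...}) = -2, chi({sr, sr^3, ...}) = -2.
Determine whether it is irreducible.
Not irreducible (reducible): <chi, chi> = 16 > 1.

Explanation: <chi, chi> = (1/|G|) sum_C |C| * |chi(C)|^2 = (1/8)[1*|10|^2 + 1*|2|^2 + 2*|-2|^2 + 2*|-2|^2 + 2*|-2|^2]
  = (1/8)[(100) + (4) + (8) + (8) + (8)] = 128/8 = 16.
A character is irreducible iff <chi, chi> = 1, so this representation is reducible.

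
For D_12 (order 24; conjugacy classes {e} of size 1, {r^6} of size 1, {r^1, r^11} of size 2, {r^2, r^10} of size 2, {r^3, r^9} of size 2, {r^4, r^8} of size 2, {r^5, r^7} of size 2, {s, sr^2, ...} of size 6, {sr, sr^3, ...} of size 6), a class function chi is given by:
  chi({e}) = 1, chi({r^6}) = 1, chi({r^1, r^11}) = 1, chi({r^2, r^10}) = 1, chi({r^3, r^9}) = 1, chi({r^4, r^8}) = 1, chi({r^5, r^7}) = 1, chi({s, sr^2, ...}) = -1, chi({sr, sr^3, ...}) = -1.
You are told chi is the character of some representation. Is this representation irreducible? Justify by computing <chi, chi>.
Irreducible: <chi, chi> = 1.

Derivation: <chi, chi> = (1/|G|) sum_C |C| * |chi(C)|^2 = (1/24)[1*|1|^2 + 1*|1|^2 + 2*|1|^2 + 2*|1|^2 + 2*|1|^2 + 2*|1|^2 + 2*|1|^2 + 6*|-1|^2 + 6*|-1|^2]
  = (1/24)[(1) + (1) + (2) + (2) + (2) + (2) + (2) + (6) + (6)] = 24/24 = 1.
A character is irreducible iff <chi, chi> = 1, so this representation is irreducible.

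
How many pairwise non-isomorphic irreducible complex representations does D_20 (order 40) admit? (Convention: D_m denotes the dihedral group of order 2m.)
13

Explanation: The number of irreducible complex representations of a finite group equals its number of conjugacy classes. D_20 has 13 conjugacy classes (n/2 + 3 for n even), so D_20 (order 40) has exactly 13 irreducible complex representations.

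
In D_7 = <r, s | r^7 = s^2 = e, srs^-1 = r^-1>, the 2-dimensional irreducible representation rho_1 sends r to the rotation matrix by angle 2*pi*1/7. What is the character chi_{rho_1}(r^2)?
chi_{rho_1}(r^2) = 2*cos(2*pi*1*2/7) = -2*cos(3*pi/7)

Solution. rho_1(r^2) is rotation by angle 2*pi*1*2/7, whose trace is 2*cos(2*pi*1*2/7) = -2*cos(3*pi/7).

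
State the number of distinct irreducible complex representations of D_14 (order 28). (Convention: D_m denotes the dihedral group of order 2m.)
10

Details: The number of irreducible complex representations of a finite group equals its number of conjugacy classes. D_14 has 10 conjugacy classes (n/2 + 3 for n even), so D_14 (order 28) has exactly 10 irreducible complex representations.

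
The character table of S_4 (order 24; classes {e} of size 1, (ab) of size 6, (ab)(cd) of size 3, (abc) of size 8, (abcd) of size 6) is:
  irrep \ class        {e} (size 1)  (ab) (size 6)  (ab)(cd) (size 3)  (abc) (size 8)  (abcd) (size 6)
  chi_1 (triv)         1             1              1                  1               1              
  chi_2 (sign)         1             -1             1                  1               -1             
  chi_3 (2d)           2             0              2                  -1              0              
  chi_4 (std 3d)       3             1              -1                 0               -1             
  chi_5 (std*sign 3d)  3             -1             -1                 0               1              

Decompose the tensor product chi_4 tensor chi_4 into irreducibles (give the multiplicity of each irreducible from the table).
chi_4 tensor chi_4 = chi_1 + chi_3 + chi_4 + chi_5 (all other irreducibles have multiplicity 0).

The character of a tensor product is the pointwise product (chi_4 * chi_4)(C) = chi_4(C) * chi_4(C):
  {e}: (3)*(3), (ab): (1)*(1), (ab)(cd): (-1)*(-1), (abc): (0)*(0), (abcd): (-1)*(-1)
so (chi_4 * chi_4) takes values
  {e} -> 9, (ab) -> 1, (ab)(cd) -> 1, (abc) -> 0, (abcd) -> 1.
Now take the inner product of this character with each irreducible chi from the table, <chi_4*chi_4, chi> = (1/24) sum_C |C| (chi_4*chi_4)(C) conj(chi(C)):
  <chi_4*chi_4, chi_1> = (1/24)[1*(9)*conj(1) + 6*(1)*conj(1) + 3*(1)*conj(1) + 8*(0)*conj(1) + 6*(1)*conj(1)]
      = (1/24)[(9) + (6) + (3) + (0) + (6)] = 24/24 = 1
  <chi_4*chi_4, chi_2> = (1/24)[1*(9)*conj(1) + 6*(1)*conj(-1) + 3*(1)*conj(1) + 8*(0)*conj(1) + 6*(1)*conj(-1)]
      = (1/24)[(9) + (-6) + (3) + (0) + (-6)] = 0/24 = 0
  <chi_4*chi_4, chi_3> = (1/24)[1*(9)*conj(2) + 6*(1)*conj(0) + 3*(1)*conj(2) + 8*(0)*conj(-1) + 6*(1)*conj(0)]
      = (1/24)[(18) + (0) + (6) + (0) + (0)] = 24/24 = 1
  <chi_4*chi_4, chi_4> = (1/24)[1*(9)*conj(3) + 6*(1)*conj(1) + 3*(1)*conj(-1) + 8*(0)*conj(0) + 6*(1)*conj(-1)]
      = (1/24)[(27) + (6) + (-3) + (0) + (-6)] = 24/24 = 1
  <chi_4*chi_4, chi_5> = (1/24)[1*(9)*conj(3) + 6*(1)*conj(-1) + 3*(1)*conj(-1) + 8*(0)*conj(0) + 6*(1)*conj(1)]
      = (1/24)[(27) + (-6) + (-3) + (0) + (6)] = 24/24 = 1
Hence the multiplicities are chi_1: 1, chi_3: 1, chi_4: 1, chi_5: 1. Dimension check: dim(chi_4)*dim(chi_4) = 3*3 = 9 and sum (mult * dim) = 1*1 + 1*2 + 1*3 + 1*3 = 9.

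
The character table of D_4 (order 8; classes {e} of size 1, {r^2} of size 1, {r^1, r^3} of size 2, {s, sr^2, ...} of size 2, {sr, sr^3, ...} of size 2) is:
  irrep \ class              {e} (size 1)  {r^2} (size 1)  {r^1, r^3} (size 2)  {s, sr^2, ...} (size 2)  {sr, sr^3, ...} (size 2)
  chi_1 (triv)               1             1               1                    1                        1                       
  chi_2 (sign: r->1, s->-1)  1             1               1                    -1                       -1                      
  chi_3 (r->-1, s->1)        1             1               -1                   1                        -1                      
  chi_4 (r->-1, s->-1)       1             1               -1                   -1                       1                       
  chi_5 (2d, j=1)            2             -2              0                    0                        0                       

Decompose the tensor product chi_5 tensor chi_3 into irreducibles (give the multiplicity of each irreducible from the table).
chi_5 tensor chi_3 = chi_5 (all other irreducibles have multiplicity 0).

Argument: The character of a tensor product is the pointwise product (chi_5 * chi_3)(C) = chi_5(C) * chi_3(C):
  {e}: (2)*(1), {r^2}: (-2)*(1), {r^1, r^3}: (0)*(-1), {s, sr^2, ...}: (0)*(1), {sr, sr^3, ...}: (0)*(-1)
so (chi_5 * chi_3) takes values
  {e} -> 2, {r^2} -> -2, {r^1, r^3} -> 0, {s, sr^2, ...} -> 0, {sr, sr^3, ...} -> 0.
Now take the inner product of this character with each irreducible chi from the table, <chi_5*chi_3, chi> = (1/8) sum_C |C| (chi_5*chi_3)(C) conj(chi(C)):
  <chi_5*chi_3, chi_1> = (1/8)[1*(2)*conj(1) + 1*(-2)*conj(1) + 2*(0)*conj(1) + 2*(0)*conj(1) + 2*(0)*conj(1)]
      = (1/8)[(2) + (-2) + (0) + (0) + (0)] = 0/8 = 0
  <chi_5*chi_3, chi_2> = (1/8)[1*(2)*conj(1) + 1*(-2)*conj(1) + 2*(0)*conj(1) + 2*(0)*conj(-1) + 2*(0)*conj(-1)]
      = (1/8)[(2) + (-2) + (0) + (0) + (0)] = 0/8 = 0
  <chi_5*chi_3, chi_3> = (1/8)[1*(2)*conj(1) + 1*(-2)*conj(1) + 2*(0)*conj(-1) + 2*(0)*conj(1) + 2*(0)*conj(-1)]
      = (1/8)[(2) + (-2) + (0) + (0) + (0)] = 0/8 = 0
  <chi_5*chi_3, chi_4> = (1/8)[1*(2)*conj(1) + 1*(-2)*conj(1) + 2*(0)*conj(-1) + 2*(0)*conj(-1) + 2*(0)*conj(1)]
      = (1/8)[(2) + (-2) + (0) + (0) + (0)] = 0/8 = 0
  <chi_5*chi_3, chi_5> = (1/8)[1*(2)*conj(2) + 1*(-2)*conj(-2) + 2*(0)*conj(0) + 2*(0)*conj(0) + 2*(0)*conj(0)]
      = (1/8)[(4) + (4) + (0) + (0) + (0)] = 8/8 = 1
Hence the multiplicities are chi_5: 1. Dimension check: dim(chi_5)*dim(chi_3) = 2*1 = 2 and sum (mult * dim) = 1*2 = 2.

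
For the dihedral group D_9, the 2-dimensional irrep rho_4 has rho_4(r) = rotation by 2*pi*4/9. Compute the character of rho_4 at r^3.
chi_{rho_4}(r^3) = 2*cos(2*pi*4*3/9) = -1

Solution. rho_4(r^3) is rotation by angle 2*pi*4*3/9, whose trace is 2*cos(2*pi*4*3/9) = -1.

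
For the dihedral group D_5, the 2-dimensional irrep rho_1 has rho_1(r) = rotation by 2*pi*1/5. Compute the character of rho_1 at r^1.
chi_{rho_1}(r^1) = 2*cos(2*pi*1*1/5) = -1/2 + sqrt(5)/2

Working: rho_1(r^1) is rotation by angle 2*pi*1*1/5, whose trace is 2*cos(2*pi*1*1/5) = -1/2 + sqrt(5)/2.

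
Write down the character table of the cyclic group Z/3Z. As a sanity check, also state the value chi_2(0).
Character table of Z/3Z (irreps indexed chi_0,...,chi_2 with chi_k(m) = zeta_3^(k*m), zeta_3 = exp(2*pi*i/3)):
  irrep \ class  {0} (size 1)  {1} (size 1)    {2} (size 1)  
  chi_0          1             1               1             
  chi_1          1             exp(2*I*pi/3)   exp(-2*I*pi/3)
  chi_2          1             exp(-2*I*pi/3)  exp(2*I*pi/3) 

Spot check: chi_2(0) = zeta_3^(2*0) = zeta_3^0 = 1.

Why: Z/3Z is abelian, so all 3 irreducible complex representations are 1-dimensional. They are given by chi_k(m) = zeta_3^(k*m) for k = 0,...,2. Row orthogonality: sum_m chi_k(m) conj(chi_l(m)) = 3 * [k = l].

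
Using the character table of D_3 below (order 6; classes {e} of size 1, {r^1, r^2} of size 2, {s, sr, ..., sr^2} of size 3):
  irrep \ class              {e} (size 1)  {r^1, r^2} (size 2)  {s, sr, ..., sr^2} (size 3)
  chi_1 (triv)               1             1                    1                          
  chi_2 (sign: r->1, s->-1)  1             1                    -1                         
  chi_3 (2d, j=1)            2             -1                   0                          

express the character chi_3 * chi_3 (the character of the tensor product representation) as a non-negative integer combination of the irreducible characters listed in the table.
chi_3 tensor chi_3 = chi_1 + chi_2 + chi_3 (all other irreducibles have multiplicity 0).

Reasoning: The character of a tensor product is the pointwise product (chi_3 * chi_3)(C) = chi_3(C) * chi_3(C):
  {e}: (2)*(2), {r^1, r^2}: (-1)*(-1), {s, sr, ..., sr^2}: (0)*(0)
so (chi_3 * chi_3) takes values
  {e} -> 4, {r^1, r^2} -> 1, {s, sr, ..., sr^2} -> 0.
Now take the inner product of this character with each irreducible chi from the table, <chi_3*chi_3, chi> = (1/6) sum_C |C| (chi_3*chi_3)(C) conj(chi(C)):
  <chi_3*chi_3, chi_1> = (1/6)[1*(4)*conj(1) + 2*(1)*conj(1) + 3*(0)*conj(1)]
      = (1/6)[(4) + (2) + (0)] = 6/6 = 1
  <chi_3*chi_3, chi_2> = (1/6)[1*(4)*conj(1) + 2*(1)*conj(1) + 3*(0)*conj(-1)]
      = (1/6)[(4) + (2) + (0)] = 6/6 = 1
  <chi_3*chi_3, chi_3> = (1/6)[1*(4)*conj(2) + 2*(1)*conj(-1) + 3*(0)*conj(0)]
      = (1/6)[(8) + (-2) + (0)] = 6/6 = 1
Hence the multiplicities are chi_1: 1, chi_2: 1, chi_3: 1. Dimension check: dim(chi_3)*dim(chi_3) = 2*2 = 4 and sum (mult * dim) = 1*1 + 1*1 + 1*2 = 4.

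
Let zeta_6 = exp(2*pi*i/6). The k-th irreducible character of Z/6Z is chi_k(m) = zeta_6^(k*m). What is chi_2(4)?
chi_2(4) = zeta_6^8 = exp(2*I*pi/3)

Working: chi_2(4) = zeta_6^(2*4) = zeta_6^8. Since zeta_6^6 = 1, this equals zeta_6^2 = exp(2*pi*i*2/6) = exp(2*I*pi/3).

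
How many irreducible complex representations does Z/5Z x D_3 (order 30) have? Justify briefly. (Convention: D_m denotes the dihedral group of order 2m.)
15

Justification: The number of irreducible complex representations of a finite group equals its number of conjugacy classes. For a direct product, #classes(G x H) = #classes(G) * #classes(H). Z/5Z has 5 classes (abelian), D_3 has 3 classes, so 5 * 3 = 15, so Z/5Z x D_3 (order 30) has exactly 15 irreducible complex representations.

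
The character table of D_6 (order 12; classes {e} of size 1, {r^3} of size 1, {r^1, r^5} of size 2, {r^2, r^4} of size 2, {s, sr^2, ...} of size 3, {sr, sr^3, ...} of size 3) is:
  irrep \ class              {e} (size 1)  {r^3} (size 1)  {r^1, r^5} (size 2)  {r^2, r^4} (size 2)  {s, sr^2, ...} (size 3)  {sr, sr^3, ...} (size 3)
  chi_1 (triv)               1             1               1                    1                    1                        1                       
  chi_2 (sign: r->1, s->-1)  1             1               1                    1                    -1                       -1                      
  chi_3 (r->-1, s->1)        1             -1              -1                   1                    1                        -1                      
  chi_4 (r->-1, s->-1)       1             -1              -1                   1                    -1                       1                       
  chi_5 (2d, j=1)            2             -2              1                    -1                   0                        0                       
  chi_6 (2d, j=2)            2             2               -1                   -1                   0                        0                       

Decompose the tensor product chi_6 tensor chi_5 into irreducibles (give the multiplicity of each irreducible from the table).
chi_6 tensor chi_5 = chi_3 + chi_4 + chi_5 (all other irreducibles have multiplicity 0).

Details: The character of a tensor product is the pointwise product (chi_6 * chi_5)(C) = chi_6(C) * chi_5(C):
  {e}: (2)*(2), {r^3}: (2)*(-2), {r^1, r^5}: (-1)*(1), {r^2, r^4}: (-1)*(-1), {s, sr^2, ...}: (0)*(0), {sr, sr^3, ...}: (0)*(0)
so (chi_6 * chi_5) takes values
  {e} -> 4, {r^3} -> -4, {r^1, r^5} -> -1, {r^2, r^4} -> 1, {s, sr^2, ...} -> 0, {sr, sr^3, ...} -> 0.
Now take the inner product of this character with each irreducible chi from the table, <chi_6*chi_5, chi> = (1/12) sum_C |C| (chi_6*chi_5)(C) conj(chi(C)):
  <chi_6*chi_5, chi_1> = (1/12)[1*(4)*conj(1) + 1*(-4)*conj(1) + 2*(-1)*conj(1) + 2*(1)*conj(1) + 3*(0)*conj(1) + 3*(0)*conj(1)]
      = (1/12)[(4) + (-4) + (-2) + (2) + (0) + (0)] = 0/12 = 0
  <chi_6*chi_5, chi_2> = (1/12)[1*(4)*conj(1) + 1*(-4)*conj(1) + 2*(-1)*conj(1) + 2*(1)*conj(1) + 3*(0)*conj(-1) + 3*(0)*conj(-1)]
      = (1/12)[(4) + (-4) + (-2) + (2) + (0) + (0)] = 0/12 = 0
  <chi_6*chi_5, chi_3> = (1/12)[1*(4)*conj(1) + 1*(-4)*conj(-1) + 2*(-1)*conj(-1) + 2*(1)*conj(1) + 3*(0)*conj(1) + 3*(0)*conj(-1)]
      = (1/12)[(4) + (4) + (2) + (2) + (0) + (0)] = 12/12 = 1
  <chi_6*chi_5, chi_4> = (1/12)[1*(4)*conj(1) + 1*(-4)*conj(-1) + 2*(-1)*conj(-1) + 2*(1)*conj(1) + 3*(0)*conj(-1) + 3*(0)*conj(1)]
      = (1/12)[(4) + (4) + (2) + (2) + (0) + (0)] = 12/12 = 1
  <chi_6*chi_5, chi_5> = (1/12)[1*(4)*conj(2) + 1*(-4)*conj(-2) + 2*(-1)*conj(1) + 2*(1)*conj(-1) + 3*(0)*conj(0) + 3*(0)*conj(0)]
      = (1/12)[(8) + (8) + (-2) + (-2) + (0) + (0)] = 12/12 = 1
  <chi_6*chi_5, chi_6> = (1/12)[1*(4)*conj(2) + 1*(-4)*conj(2) + 2*(-1)*conj(-1) + 2*(1)*conj(-1) + 3*(0)*conj(0) + 3*(0)*conj(0)]
      = (1/12)[(8) + (-8) + (2) + (-2) + (0) + (0)] = 0/12 = 0
Hence the multiplicities are chi_3: 1, chi_4: 1, chi_5: 1. Dimension check: dim(chi_6)*dim(chi_5) = 2*2 = 4 and sum (mult * dim) = 1*1 + 1*1 + 1*2 = 4.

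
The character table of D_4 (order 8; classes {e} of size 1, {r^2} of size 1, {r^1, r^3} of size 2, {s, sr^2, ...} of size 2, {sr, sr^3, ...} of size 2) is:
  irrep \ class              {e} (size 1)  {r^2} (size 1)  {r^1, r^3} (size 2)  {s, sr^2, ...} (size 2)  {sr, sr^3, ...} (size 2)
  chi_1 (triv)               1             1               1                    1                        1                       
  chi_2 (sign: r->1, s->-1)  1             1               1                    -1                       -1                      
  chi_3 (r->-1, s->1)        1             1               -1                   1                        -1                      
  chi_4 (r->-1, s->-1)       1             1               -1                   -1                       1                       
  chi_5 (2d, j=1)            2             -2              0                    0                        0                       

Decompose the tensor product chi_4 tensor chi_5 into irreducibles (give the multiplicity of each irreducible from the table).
chi_4 tensor chi_5 = chi_5 (all other irreducibles have multiplicity 0).

Derivation: The character of a tensor product is the pointwise product (chi_4 * chi_5)(C) = chi_4(C) * chi_5(C):
  {e}: (1)*(2), {r^2}: (1)*(-2), {r^1, r^3}: (-1)*(0), {s, sr^2, ...}: (-1)*(0), {sr, sr^3, ...}: (1)*(0)
so (chi_4 * chi_5) takes values
  {e} -> 2, {r^2} -> -2, {r^1, r^3} -> 0, {s, sr^2, ...} -> 0, {sr, sr^3, ...} -> 0.
Now take the inner product of this character with each irreducible chi from the table, <chi_4*chi_5, chi> = (1/8) sum_C |C| (chi_4*chi_5)(C) conj(chi(C)):
  <chi_4*chi_5, chi_1> = (1/8)[1*(2)*conj(1) + 1*(-2)*conj(1) + 2*(0)*conj(1) + 2*(0)*conj(1) + 2*(0)*conj(1)]
      = (1/8)[(2) + (-2) + (0) + (0) + (0)] = 0/8 = 0
  <chi_4*chi_5, chi_2> = (1/8)[1*(2)*conj(1) + 1*(-2)*conj(1) + 2*(0)*conj(1) + 2*(0)*conj(-1) + 2*(0)*conj(-1)]
      = (1/8)[(2) + (-2) + (0) + (0) + (0)] = 0/8 = 0
  <chi_4*chi_5, chi_3> = (1/8)[1*(2)*conj(1) + 1*(-2)*conj(1) + 2*(0)*conj(-1) + 2*(0)*conj(1) + 2*(0)*conj(-1)]
      = (1/8)[(2) + (-2) + (0) + (0) + (0)] = 0/8 = 0
  <chi_4*chi_5, chi_4> = (1/8)[1*(2)*conj(1) + 1*(-2)*conj(1) + 2*(0)*conj(-1) + 2*(0)*conj(-1) + 2*(0)*conj(1)]
      = (1/8)[(2) + (-2) + (0) + (0) + (0)] = 0/8 = 0
  <chi_4*chi_5, chi_5> = (1/8)[1*(2)*conj(2) + 1*(-2)*conj(-2) + 2*(0)*conj(0) + 2*(0)*conj(0) + 2*(0)*conj(0)]
      = (1/8)[(4) + (4) + (0) + (0) + (0)] = 8/8 = 1
Hence the multiplicities are chi_5: 1. Dimension check: dim(chi_4)*dim(chi_5) = 1*2 = 2 and sum (mult * dim) = 1*2 = 2.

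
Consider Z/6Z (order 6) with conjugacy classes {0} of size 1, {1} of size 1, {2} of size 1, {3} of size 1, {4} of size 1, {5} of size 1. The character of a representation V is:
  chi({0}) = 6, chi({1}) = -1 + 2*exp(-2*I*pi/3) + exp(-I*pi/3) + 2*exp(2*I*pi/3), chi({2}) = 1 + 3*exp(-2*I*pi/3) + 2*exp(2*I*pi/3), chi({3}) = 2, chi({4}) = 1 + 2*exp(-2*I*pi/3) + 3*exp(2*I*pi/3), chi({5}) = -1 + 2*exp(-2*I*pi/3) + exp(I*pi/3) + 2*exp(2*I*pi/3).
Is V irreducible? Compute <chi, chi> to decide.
Not irreducible (reducible): <chi, chi> = 10 > 1.

Derivation: <chi, chi> = (1/|G|) sum_C |C| * |chi(C)|^2 = (1/6)[1*|6|^2 + 1*|-1 + 2*exp(-2*I*pi/3) + exp(-I*pi/3) + 2*exp(2*I*pi/3)|^2 + 1*|1 + 3*exp(-2*I*pi/3) + 2*exp(2*I*pi/3)|^2 + 1*|2|^2 + 1*|1 + 2*exp(-2*I*pi/3) + 3*exp(2*I*pi/3)|^2 + 1*|-1 + 2*exp(-2*I*pi/3) + exp(I*pi/3) + 2*exp(2*I*pi/3)|^2]
  = (1/6)[(36) + (7) + (3) + (4) + (3) + (7)] = 60/6 = 10.
(Exp terms are combined using exp(i*s)*conj(exp(i*t)) = exp(i*(s-t)), and sums of them are collapsed using the identity that for every m > 1 the m distinct m-th roots of unity sum to 0, e.g. 1 + exp(2*I*pi/3) + exp(-2*I*pi/3) = 0.)
A character is irreducible iff <chi, chi> = 1, so this representation is reducible.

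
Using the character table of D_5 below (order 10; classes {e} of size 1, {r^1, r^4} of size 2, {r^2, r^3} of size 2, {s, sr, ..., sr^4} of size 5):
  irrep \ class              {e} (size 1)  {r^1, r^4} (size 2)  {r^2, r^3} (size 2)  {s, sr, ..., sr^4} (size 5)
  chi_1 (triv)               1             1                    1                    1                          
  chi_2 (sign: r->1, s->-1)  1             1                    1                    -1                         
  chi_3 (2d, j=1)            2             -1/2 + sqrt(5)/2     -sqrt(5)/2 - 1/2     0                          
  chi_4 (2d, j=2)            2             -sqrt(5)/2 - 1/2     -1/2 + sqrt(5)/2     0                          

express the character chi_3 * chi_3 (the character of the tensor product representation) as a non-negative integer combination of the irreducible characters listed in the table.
chi_3 tensor chi_3 = chi_1 + chi_2 + chi_4 (all other irreducibles have multiplicity 0).

Argument: The character of a tensor product is the pointwise product (chi_3 * chi_3)(C) = chi_3(C) * chi_3(C):
  {e}: (2)*(2), {r^1, r^4}: (-1/2 + sqrt(5)/2)*(-1/2 + sqrt(5)/2), {r^2, r^3}: (-sqrt(5)/2 - 1/2)*(-sqrt(5)/2 - 1/2), {s, sr, ..., sr^4}: (0)*(0)
so (chi_3 * chi_3) takes values
  {e} -> 4, {r^1, r^4} -> 3/2 - sqrt(5)/2, {r^2, r^3} -> sqrt(5)/2 + 3/2, {s, sr, ..., sr^4} -> 0.
Now take the inner product of this character with each irreducible chi from the table, <chi_3*chi_3, chi> = (1/10) sum_C |C| (chi_3*chi_3)(C) conj(chi(C)):
  <chi_3*chi_3, chi_1> = (1/10)[1*(4)*conj(1) + 2*(3/2 - sqrt(5)/2)*conj(1) + 2*(sqrt(5)/2 + 3/2)*conj(1) + 5*(0)*conj(1)]
      = (1/10)[(4) + (3 - sqrt(5)) + (sqrt(5) + 3) + (0)] = 10/10 = 1
  <chi_3*chi_3, chi_2> = (1/10)[1*(4)*conj(1) + 2*(3/2 - sqrt(5)/2)*conj(1) + 2*(sqrt(5)/2 + 3/2)*conj(1) + 5*(0)*conj(-1)]
      = (1/10)[(4) + (3 - sqrt(5)) + (sqrt(5) + 3) + (0)] = 10/10 = 1
  <chi_3*chi_3, chi_3> = (1/10)[1*(4)*conj(2) + 2*(3/2 - sqrt(5)/2)*conj(-1/2 + sqrt(5)/2) + 2*(sqrt(5)/2 + 3/2)*conj(-sqrt(5)/2 - 1/2) + 5*(0)*conj(0)]
      = (1/10)[(8) + (-4 + 2*sqrt(5)) + (-2*sqrt(5) - 4) + (0)] = 0/10 = 0
  <chi_3*chi_3, chi_4> = (1/10)[1*(4)*conj(2) + 2*(3/2 - sqrt(5)/2)*conj(-sqrt(5)/2 - 1/2) + 2*(sqrt(5)/2 + 3/2)*conj(-1/2 + sqrt(5)/2) + 5*(0)*conj(0)]
      = (1/10)[(8) + (1 - sqrt(5)) + (1 + sqrt(5)) + (0)] = 10/10 = 1
Hence the multiplicities are chi_1: 1, chi_2: 1, chi_4: 1. Dimension check: dim(chi_3)*dim(chi_3) = 2*2 = 4 and sum (mult * dim) = 1*1 + 1*1 + 1*2 = 4.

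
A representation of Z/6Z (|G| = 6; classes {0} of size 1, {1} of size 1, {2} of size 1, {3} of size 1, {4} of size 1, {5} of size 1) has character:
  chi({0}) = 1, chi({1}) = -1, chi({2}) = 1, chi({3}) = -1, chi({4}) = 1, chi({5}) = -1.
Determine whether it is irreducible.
Irreducible: <chi, chi> = 1.

Working: <chi, chi> = (1/|G|) sum_C |C| * |chi(C)|^2 = (1/6)[1*|1|^2 + 1*|-1|^2 + 1*|1|^2 + 1*|-1|^2 + 1*|1|^2 + 1*|-1|^2]
  = (1/6)[(1) + (1) + (1) + (1) + (1) + (1)] = 6/6 = 1.
(Exp terms are combined using exp(i*s)*conj(exp(i*t)) = exp(i*(s-t)), and sums of them are collapsed using the identity that for every m > 1 the m distinct m-th roots of unity sum to 0, e.g. 1 + exp(2*I*pi/3) + exp(-2*I*pi/3) = 0.)
A character is irreducible iff <chi, chi> = 1, so this representation is irreducible.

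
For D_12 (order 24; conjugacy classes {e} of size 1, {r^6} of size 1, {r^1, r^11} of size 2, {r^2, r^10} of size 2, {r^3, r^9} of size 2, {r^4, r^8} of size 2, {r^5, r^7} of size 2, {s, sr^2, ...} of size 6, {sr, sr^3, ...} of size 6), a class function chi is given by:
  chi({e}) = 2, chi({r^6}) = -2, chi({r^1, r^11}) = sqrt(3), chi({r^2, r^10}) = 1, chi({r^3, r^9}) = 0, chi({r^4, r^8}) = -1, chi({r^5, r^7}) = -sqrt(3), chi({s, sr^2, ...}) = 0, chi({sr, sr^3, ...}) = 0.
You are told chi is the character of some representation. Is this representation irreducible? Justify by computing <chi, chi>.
Irreducible: <chi, chi> = 1.

<chi, chi> = (1/|G|) sum_C |C| * |chi(C)|^2 = (1/24)[1*|2|^2 + 1*|-2|^2 + 2*|sqrt(3)|^2 + 2*|1|^2 + 2*|0|^2 + 2*|-1|^2 + 2*|-sqrt(3)|^2 + 6*|0|^2 + 6*|0|^2]
  = (1/24)[(4) + (4) + (6) + (2) + (0) + (2) + (6) + (0) + (0)] = 24/24 = 1.
A character is irreducible iff <chi, chi> = 1, so this representation is irreducible.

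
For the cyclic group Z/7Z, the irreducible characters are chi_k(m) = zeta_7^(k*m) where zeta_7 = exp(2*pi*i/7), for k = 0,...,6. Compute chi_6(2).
chi_6(2) = zeta_7^12 = exp(-4*I*pi/7)

Solution. chi_6(2) = zeta_7^(6*2) = zeta_7^12. Since zeta_7^7 = 1, this equals zeta_7^5 = exp(2*pi*i*5/7) = exp(-4*I*pi/7).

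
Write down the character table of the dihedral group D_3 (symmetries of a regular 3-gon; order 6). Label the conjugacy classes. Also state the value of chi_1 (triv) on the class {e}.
Conjugacy classes: {e} of size 1, {r^1, r^2} of size 2, {s, sr, ..., sr^2} of size 3.
Character table:
  irrep \ class              {e} (size 1)  {r^1, r^2} (size 2)  {s, sr, ..., sr^2} (size 3)
  chi_1 (triv)               1             1                    1                          
  chi_2 (sign: r->1, s->-1)  1             1                    -1                         
  chi_3 (2d, j=1)            2             -1                   0                          

Spot check: chi_1 (triv) on {e} = 1.

Details: D_3 has order 2*3 = 6 with 3 conjugacy classes, hence 3 irreducibles. Sum of squared dims 1 + 1 + 4 = 6 = |G|. Linear characters come from the abelianisation; the 2-dimensional irreps have character r^k -> 2*cos(2*pi*j*k/3), reflections -> 0.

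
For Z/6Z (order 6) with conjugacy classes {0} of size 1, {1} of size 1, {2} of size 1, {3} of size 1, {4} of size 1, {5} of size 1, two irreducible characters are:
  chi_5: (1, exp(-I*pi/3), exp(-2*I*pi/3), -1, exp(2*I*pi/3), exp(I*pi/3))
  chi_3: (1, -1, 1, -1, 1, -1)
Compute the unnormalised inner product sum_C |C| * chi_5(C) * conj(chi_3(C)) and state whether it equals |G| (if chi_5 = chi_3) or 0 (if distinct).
Sum = 0; so <chi_5, chi_3> = 0 (distinct irreducibles are orthogonal).

Reasoning: Compute term by term over conjugacy classes (|C| * chi_5(C) * conj(chi_3(C))):
  1*(1)*conj(1) + 1*(exp(-I*pi/3))*conj(-1) + 1*(exp(-2*I*pi/3))*conj(1) + 1*(-1)*conj(-1) + 1*(exp(2*I*pi/3))*conj(1) + 1*(exp(I*pi/3))*conj(-1)
  = (1) + (-exp(-I*pi/3)) + (exp(-2*I*pi/3)) + (1) + (exp(2*I*pi/3)) + (-exp(I*pi/3))
  = 0.
(Exp terms are combined using exp(i*s)*conj(exp(i*t)) = exp(i*(s-t)), and sums of them are collapsed using the identity that for every m > 1 the m distinct m-th roots of unity sum to 0, e.g. 1 + exp(2*I*pi/3) + exp(-2*I*pi/3) = 0.)
Dividing by |G| = 6 gives 0/6 = 0, matching the row-orthogonality relation <chi_5, chi_3> = [chi_5 = chi_3].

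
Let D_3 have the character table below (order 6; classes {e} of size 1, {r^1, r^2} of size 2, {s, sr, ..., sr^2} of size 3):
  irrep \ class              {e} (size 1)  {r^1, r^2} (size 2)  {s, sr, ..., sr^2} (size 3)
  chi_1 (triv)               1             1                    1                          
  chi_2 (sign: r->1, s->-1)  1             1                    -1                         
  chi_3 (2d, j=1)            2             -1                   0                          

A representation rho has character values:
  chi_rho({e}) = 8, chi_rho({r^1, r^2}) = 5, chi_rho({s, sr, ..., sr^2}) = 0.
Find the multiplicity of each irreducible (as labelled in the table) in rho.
Multiplicities: chi_1: 3, chi_2: 3, chi_3: 1.

Explanation: Use <chi_rho, chi> = (1/|G|) sum_C |C| * chi_rho(C) * conj(chi(C)) with |G| = 6 for each irreducible chi in the table:
  <chi_rho, chi_1> = (1/6)[1*(8)*conj(1) + 2*(5)*conj(1) + 3*(0)*conj(1)]
      = (1/6)[(8) + (10) + (0)] = 18/6 = 3
  <chi_rho, chi_2> = (1/6)[1*(8)*conj(1) + 2*(5)*conj(1) + 3*(0)*conj(-1)]
      = (1/6)[(8) + (10) + (0)] = 18/6 = 3
  <chi_rho, chi_3> = (1/6)[1*(8)*conj(2) + 2*(5)*conj(-1) + 3*(0)*conj(0)]
      = (1/6)[(16) + (-10) + (0)] = 6/6 = 1
Dimension check: dim(rho) = sum (mult * dim) = 3*1 + 3*1 + 1*2 = 8 = chi_rho(e) = 8.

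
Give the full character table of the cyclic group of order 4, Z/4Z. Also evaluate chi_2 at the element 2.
Character table of Z/4Z (irreps indexed chi_0,...,chi_3 with chi_k(m) = zeta_4^(k*m), zeta_4 = exp(2*pi*i/4)):
  irrep \ class  {0} (size 1)  {1} (size 1)  {2} (size 1)  {3} (size 1)
  chi_0          1             1             1             1           
  chi_1          1             I             -1            -I          
  chi_2          1             -1            1             -1          
  chi_3          1             -I            -1            I           

Spot check: chi_2(2) = zeta_4^(2*2) = zeta_4^4 = 1.

Proof sketch: Z/4Z is abelian, so all 4 irreducible complex representations are 1-dimensional. They are given by chi_k(m) = zeta_4^(k*m) for k = 0,...,3. Row orthogonality: sum_m chi_k(m) conj(chi_l(m)) = 4 * [k = l].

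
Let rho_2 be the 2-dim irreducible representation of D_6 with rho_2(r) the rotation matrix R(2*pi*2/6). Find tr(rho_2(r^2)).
chi_{rho_2}(r^2) = 2*cos(2*pi*2*2/6) = -1

Solution. rho_2(r^2) is rotation by angle 2*pi*2*2/6, whose trace is 2*cos(2*pi*2*2/6) = -1.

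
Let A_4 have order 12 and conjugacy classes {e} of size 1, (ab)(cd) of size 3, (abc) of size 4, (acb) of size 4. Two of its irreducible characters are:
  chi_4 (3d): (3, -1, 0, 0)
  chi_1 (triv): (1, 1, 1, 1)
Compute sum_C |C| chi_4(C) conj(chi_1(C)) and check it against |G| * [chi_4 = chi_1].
Sum = 0; so <chi_4, chi_1> = 0 (distinct irreducibles are orthogonal).

Working: Compute term by term over conjugacy classes (|C| * chi_4(C) * conj(chi_1(C))):
  1*(3)*conj(1) + 3*(-1)*conj(1) + 4*(0)*conj(1) + 4*(0)*conj(1)
  = (3) + (-3) + (0) + (0)
  = 0.
(Exp terms are combined using exp(i*s)*conj(exp(i*t)) = exp(i*(s-t)), and sums of them are collapsed using the identity that for every m > 1 the m distinct m-th roots of unity sum to 0, e.g. 1 + exp(2*I*pi/3) + exp(-2*I*pi/3) = 0.)
Dividing by |G| = 12 gives 0/12 = 0, matching the row-orthogonality relation <chi_4, chi_1> = [chi_4 = chi_1].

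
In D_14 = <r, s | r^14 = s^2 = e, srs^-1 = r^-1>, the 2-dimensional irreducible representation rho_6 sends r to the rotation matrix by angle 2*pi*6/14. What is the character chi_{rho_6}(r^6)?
chi_{rho_6}(r^6) = 2*cos(2*pi*6*6/14) = -2*cos(pi/7)

Why: rho_6(r^6) is rotation by angle 2*pi*6*6/14, whose trace is 2*cos(2*pi*6*6/14) = -2*cos(pi/7).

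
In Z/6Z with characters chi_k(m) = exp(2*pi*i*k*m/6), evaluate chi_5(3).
chi_5(3) = zeta_6^15 = -1

Details: chi_5(3) = zeta_6^(5*3) = zeta_6^15. Since zeta_6^6 = 1, this equals zeta_6^3 = exp(2*pi*i*3/6) = -1.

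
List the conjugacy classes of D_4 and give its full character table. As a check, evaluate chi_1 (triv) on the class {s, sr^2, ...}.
Conjugacy classes: {e} of size 1, {r^2} of size 1, {r^1, r^3} of size 2, {s, sr^2, ...} of size 2, {sr, sr^3, ...} of size 2.
Character table:
  irrep \ class              {e} (size 1)  {r^2} (size 1)  {r^1, r^3} (size 2)  {s, sr^2, ...} (size 2)  {sr, sr^3, ...} (size 2)
  chi_1 (triv)               1             1               1                    1                        1                       
  chi_2 (sign: r->1, s->-1)  1             1               1                    -1                       -1                      
  chi_3 (r->-1, s->1)        1             1               -1                   1                        -1                      
  chi_4 (r->-1, s->-1)       1             1               -1                   -1                       1                       
  chi_5 (2d, j=1)            2             -2              0                    0                        0                       

Spot check: chi_1 (triv) on {s, sr^2, ...} = 1.

Derivation: D_4 has order 2*4 = 8 with 5 conjugacy classes, hence 5 irreducibles. Sum of squared dims 1 + 1 + 1 + 1 + 4 = 8 = |G|. Linear characters come from the abelianisation; the 2-dimensional irreps have character r^k -> 2*cos(2*pi*j*k/4), reflections -> 0.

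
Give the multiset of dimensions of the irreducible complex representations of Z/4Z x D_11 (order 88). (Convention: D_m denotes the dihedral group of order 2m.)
Dimensions: 1, 1, 1, 1, 1, 1, 1, 1, 2, 2, 2, 2, 2, 2, 2, 2, 2, 2, 2, 2, 2, 2, 2, 2, 2, 2, 2, 2

Details: There are 28 irreducibles (= number of conjugacy classes). Their dimensions d_i satisfy sum d_i^2 = |G| = 88: 1 + 1 + 1 + 1 + 1 + 1 + 1 + 1 + 4 + 4 + 4 + 4 + 4 + 4 + 4 + 4 + 4 + 4 + 4 + 4 + 4 + 4 + 4 + 4 + 4 + 4 + 4 + 4 = 88. (For the product with Z/4Z: each of the 4 1-dim characters of Z/4Z tensors with each irrep of D_11, giving 4 copies of each D_11-dimension.)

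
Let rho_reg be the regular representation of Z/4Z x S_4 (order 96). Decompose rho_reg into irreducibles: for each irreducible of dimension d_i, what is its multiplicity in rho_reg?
Each irreducible V_i of dimension d_i appears with multiplicity d_i, i.e. rho_reg = (direct sum over all irreducibles V_i) d_i V_i. The irreducible dimensions for Z/4Z x S_4 are 1, 1, 1, 1, 1, 1, 1, 1, 2, 2, 2, 2, 3, 3, 3, 3, 3, 3, 3, 3: 8 irreducibles of dimension 1, each with multiplicity 1; 4 irreducibles of dimension 2, each with multiplicity 2; 8 irreducibles of dimension 3, each with multiplicity 3. Total dimension 8*1*1 + 4*2*2 + 8*3*3 = 96 = |G|.

Explanation: General theorem: in the regular representation of a finite group G, each irreducible appears with multiplicity equal to its dimension. Check: dim(rho_reg) = sum d_i^2 = 1 + 1 + 1 + 1 + 1 + 1 + 1 + 1 + 4 + 4 + 4 + 4 + 9 + 9 + 9 + 9 + 9 + 9 + 9 + 9 = 96 = |G|.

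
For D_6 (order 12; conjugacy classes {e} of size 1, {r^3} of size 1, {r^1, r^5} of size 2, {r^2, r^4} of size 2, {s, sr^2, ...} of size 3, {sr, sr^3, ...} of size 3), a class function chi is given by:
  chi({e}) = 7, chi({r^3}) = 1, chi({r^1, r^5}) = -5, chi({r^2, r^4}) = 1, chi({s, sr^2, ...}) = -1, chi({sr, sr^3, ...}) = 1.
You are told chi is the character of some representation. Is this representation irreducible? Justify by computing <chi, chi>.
Not irreducible (reducible): <chi, chi> = 9 > 1.

Derivation: <chi, chi> = (1/|G|) sum_C |C| * |chi(C)|^2 = (1/12)[1*|7|^2 + 1*|1|^2 + 2*|-5|^2 + 2*|1|^2 + 3*|-1|^2 + 3*|1|^2]
  = (1/12)[(49) + (1) + (50) + (2) + (3) + (3)] = 108/12 = 9.
A character is irreducible iff <chi, chi> = 1, so this representation is reducible.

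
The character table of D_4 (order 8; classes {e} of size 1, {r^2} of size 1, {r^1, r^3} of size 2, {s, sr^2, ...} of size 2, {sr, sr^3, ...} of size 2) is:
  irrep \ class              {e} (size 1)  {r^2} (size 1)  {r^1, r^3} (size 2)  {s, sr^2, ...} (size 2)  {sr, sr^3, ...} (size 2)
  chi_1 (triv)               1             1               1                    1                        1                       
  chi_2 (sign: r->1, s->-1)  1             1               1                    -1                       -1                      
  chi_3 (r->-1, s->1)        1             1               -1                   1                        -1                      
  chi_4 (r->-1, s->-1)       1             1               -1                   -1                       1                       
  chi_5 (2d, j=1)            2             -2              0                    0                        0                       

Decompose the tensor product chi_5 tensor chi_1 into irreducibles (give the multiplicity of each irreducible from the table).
chi_5 tensor chi_1 = chi_5 (all other irreducibles have multiplicity 0).

Argument: The character of a tensor product is the pointwise product (chi_5 * chi_1)(C) = chi_5(C) * chi_1(C):
  {e}: (2)*(1), {r^2}: (-2)*(1), {r^1, r^3}: (0)*(1), {s, sr^2, ...}: (0)*(1), {sr, sr^3, ...}: (0)*(1)
so (chi_5 * chi_1) takes values
  {e} -> 2, {r^2} -> -2, {r^1, r^3} -> 0, {s, sr^2, ...} -> 0, {sr, sr^3, ...} -> 0.
Now take the inner product of this character with each irreducible chi from the table, <chi_5*chi_1, chi> = (1/8) sum_C |C| (chi_5*chi_1)(C) conj(chi(C)):
  <chi_5*chi_1, chi_1> = (1/8)[1*(2)*conj(1) + 1*(-2)*conj(1) + 2*(0)*conj(1) + 2*(0)*conj(1) + 2*(0)*conj(1)]
      = (1/8)[(2) + (-2) + (0) + (0) + (0)] = 0/8 = 0
  <chi_5*chi_1, chi_2> = (1/8)[1*(2)*conj(1) + 1*(-2)*conj(1) + 2*(0)*conj(1) + 2*(0)*conj(-1) + 2*(0)*conj(-1)]
      = (1/8)[(2) + (-2) + (0) + (0) + (0)] = 0/8 = 0
  <chi_5*chi_1, chi_3> = (1/8)[1*(2)*conj(1) + 1*(-2)*conj(1) + 2*(0)*conj(-1) + 2*(0)*conj(1) + 2*(0)*conj(-1)]
      = (1/8)[(2) + (-2) + (0) + (0) + (0)] = 0/8 = 0
  <chi_5*chi_1, chi_4> = (1/8)[1*(2)*conj(1) + 1*(-2)*conj(1) + 2*(0)*conj(-1) + 2*(0)*conj(-1) + 2*(0)*conj(1)]
      = (1/8)[(2) + (-2) + (0) + (0) + (0)] = 0/8 = 0
  <chi_5*chi_1, chi_5> = (1/8)[1*(2)*conj(2) + 1*(-2)*conj(-2) + 2*(0)*conj(0) + 2*(0)*conj(0) + 2*(0)*conj(0)]
      = (1/8)[(4) + (4) + (0) + (0) + (0)] = 8/8 = 1
Hence the multiplicities are chi_5: 1. Dimension check: dim(chi_5)*dim(chi_1) = 2*1 = 2 and sum (mult * dim) = 1*2 = 2.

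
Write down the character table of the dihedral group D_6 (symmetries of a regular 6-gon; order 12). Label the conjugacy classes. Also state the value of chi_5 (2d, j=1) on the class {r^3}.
Conjugacy classes: {e} of size 1, {r^3} of size 1, {r^1, r^5} of size 2, {r^2, r^4} of size 2, {s, sr^2, ...} of size 3, {sr, sr^3, ...} of size 3.
Character table:
  irrep \ class              {e} (size 1)  {r^3} (size 1)  {r^1, r^5} (size 2)  {r^2, r^4} (size 2)  {s, sr^2, ...} (size 3)  {sr, sr^3, ...} (size 3)
  chi_1 (triv)               1             1               1                    1                    1                        1                       
  chi_2 (sign: r->1, s->-1)  1             1               1                    1                    -1                       -1                      
  chi_3 (r->-1, s->1)        1             -1              -1                   1                    1                        -1                      
  chi_4 (r->-1, s->-1)       1             -1              -1                   1                    -1                       1                       
  chi_5 (2d, j=1)            2             -2              1                    -1                   0                        0                       
  chi_6 (2d, j=2)            2             2               -1                   -1                   0                        0                       

Spot check: chi_5 (2d, j=1) on {r^3} = -2.

Proof sketch: D_6 has order 2*6 = 12 with 6 conjugacy classes, hence 6 irreducibles. Sum of squared dims 1 + 1 + 1 + 1 + 4 + 4 = 12 = |G|. Linear characters come from the abelianisation; the 2-dimensional irreps have character r^k -> 2*cos(2*pi*j*k/6), reflections -> 0.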